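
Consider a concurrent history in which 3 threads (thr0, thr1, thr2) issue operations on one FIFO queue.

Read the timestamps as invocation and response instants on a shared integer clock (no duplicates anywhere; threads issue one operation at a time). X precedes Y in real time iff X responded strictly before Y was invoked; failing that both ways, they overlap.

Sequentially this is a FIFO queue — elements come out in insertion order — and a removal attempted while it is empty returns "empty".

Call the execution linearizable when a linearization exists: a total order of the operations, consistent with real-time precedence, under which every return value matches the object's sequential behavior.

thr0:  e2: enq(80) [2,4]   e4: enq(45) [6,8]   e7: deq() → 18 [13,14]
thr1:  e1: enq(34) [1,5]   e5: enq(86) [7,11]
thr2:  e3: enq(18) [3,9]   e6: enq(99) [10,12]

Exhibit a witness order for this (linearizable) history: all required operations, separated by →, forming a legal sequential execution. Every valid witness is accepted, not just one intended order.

after step 1 (e3 enq(18)): queue <18>
after step 2 (e1 enq(34)): queue <18,34>
after step 3 (e2 enq(80)): queue <18,34,80>
after step 4 (e4 enq(45)): queue <18,34,80,45>
after step 5 (e5 enq(86)): queue <18,34,80,45,86>
after step 6 (e6 enq(99)): queue <18,34,80,45,86,99>
after step 7 (e7 deq() → 18): queue <34,80,45,86,99>

e3 → e1 → e2 → e4 → e5 → e6 → e7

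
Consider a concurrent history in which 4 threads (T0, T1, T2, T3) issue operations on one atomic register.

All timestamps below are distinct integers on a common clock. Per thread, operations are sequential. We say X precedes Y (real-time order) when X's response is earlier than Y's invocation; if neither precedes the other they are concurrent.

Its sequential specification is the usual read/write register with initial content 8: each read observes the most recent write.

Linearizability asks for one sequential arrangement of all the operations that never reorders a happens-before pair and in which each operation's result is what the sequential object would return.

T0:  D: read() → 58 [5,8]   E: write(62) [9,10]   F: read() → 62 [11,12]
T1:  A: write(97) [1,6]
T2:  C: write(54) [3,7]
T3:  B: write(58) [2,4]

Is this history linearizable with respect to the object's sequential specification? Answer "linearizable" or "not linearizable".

linearizable

a witness: A, B, D, C, E, F
1. A write(97), leaving value 97
2. B write(58), leaving value 58
3. D read() → 58, leaving value 58
4. C write(54), leaving value 54
5. E write(62), leaving value 62
6. F read() → 62, leaving value 62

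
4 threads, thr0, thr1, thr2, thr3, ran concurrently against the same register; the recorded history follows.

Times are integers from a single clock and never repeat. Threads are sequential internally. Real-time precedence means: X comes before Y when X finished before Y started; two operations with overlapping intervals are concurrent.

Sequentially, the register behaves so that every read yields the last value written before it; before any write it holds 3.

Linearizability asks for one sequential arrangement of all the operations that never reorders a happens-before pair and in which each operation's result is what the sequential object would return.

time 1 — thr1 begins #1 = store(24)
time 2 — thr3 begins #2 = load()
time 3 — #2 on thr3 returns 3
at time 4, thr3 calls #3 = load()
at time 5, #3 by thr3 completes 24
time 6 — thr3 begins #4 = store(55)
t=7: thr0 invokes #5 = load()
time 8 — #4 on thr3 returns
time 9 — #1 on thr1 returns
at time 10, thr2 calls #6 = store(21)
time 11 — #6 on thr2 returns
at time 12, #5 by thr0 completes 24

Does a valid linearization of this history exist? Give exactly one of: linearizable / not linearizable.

witness order: #2, #1, #3, #5, #4, #6
after step 1 (#2 load() → 3): value 3
after step 2 (#1 store(24)): value 24
after step 3 (#3 load() → 24): value 24
after step 4 (#5 load() → 24): value 24
after step 5 (#4 store(55)): value 55
after step 6 (#6 store(21)): value 21

linearizable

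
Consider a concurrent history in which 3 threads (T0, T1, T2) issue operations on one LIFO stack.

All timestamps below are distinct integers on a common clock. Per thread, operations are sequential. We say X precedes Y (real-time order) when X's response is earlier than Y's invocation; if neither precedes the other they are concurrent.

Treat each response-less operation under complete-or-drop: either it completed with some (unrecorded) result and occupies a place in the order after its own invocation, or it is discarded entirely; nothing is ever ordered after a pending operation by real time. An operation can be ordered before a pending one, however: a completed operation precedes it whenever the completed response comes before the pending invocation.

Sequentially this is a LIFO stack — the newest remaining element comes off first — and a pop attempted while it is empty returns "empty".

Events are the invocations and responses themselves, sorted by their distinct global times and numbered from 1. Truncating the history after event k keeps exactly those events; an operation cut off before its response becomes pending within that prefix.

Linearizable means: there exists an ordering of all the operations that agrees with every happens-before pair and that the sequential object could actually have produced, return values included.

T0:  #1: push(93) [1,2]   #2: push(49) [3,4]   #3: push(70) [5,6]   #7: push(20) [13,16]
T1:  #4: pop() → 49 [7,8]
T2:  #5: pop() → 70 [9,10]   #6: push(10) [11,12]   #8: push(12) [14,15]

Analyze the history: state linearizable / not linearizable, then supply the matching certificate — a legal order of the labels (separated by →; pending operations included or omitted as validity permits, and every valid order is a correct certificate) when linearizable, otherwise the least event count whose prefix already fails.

not linearizable — minimal violating prefix: 8 events

already the first 8 events (up to #4's response at time 8) admit no linearization; the first 7 still do
the sole real-time-consistent order of 4 completed operations fails the LIFO stack replay
e.g. #1, #2, #3, #4: illegal at step 4, since #4 pop() → 49 cannot apply there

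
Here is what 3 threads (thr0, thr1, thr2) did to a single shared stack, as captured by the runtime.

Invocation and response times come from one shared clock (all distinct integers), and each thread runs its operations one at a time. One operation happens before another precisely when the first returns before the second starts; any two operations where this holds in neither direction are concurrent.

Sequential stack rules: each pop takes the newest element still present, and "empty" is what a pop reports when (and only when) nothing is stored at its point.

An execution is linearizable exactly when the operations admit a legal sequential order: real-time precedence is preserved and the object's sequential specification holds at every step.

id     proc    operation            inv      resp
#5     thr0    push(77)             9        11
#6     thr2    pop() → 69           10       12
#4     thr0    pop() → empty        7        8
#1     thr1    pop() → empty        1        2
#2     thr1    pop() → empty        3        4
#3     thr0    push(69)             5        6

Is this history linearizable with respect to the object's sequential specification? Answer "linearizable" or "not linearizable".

events 1..7 are fine; event 8 — the response of #4 at time 8 — makes the prefix non-linearizable
one real-time candidate order over the 4 completed operations — the stack replay rejects it
take #1, #2, #3, #4: step 4 already fails, because #4 pop() → empty cannot occur there

not linearizable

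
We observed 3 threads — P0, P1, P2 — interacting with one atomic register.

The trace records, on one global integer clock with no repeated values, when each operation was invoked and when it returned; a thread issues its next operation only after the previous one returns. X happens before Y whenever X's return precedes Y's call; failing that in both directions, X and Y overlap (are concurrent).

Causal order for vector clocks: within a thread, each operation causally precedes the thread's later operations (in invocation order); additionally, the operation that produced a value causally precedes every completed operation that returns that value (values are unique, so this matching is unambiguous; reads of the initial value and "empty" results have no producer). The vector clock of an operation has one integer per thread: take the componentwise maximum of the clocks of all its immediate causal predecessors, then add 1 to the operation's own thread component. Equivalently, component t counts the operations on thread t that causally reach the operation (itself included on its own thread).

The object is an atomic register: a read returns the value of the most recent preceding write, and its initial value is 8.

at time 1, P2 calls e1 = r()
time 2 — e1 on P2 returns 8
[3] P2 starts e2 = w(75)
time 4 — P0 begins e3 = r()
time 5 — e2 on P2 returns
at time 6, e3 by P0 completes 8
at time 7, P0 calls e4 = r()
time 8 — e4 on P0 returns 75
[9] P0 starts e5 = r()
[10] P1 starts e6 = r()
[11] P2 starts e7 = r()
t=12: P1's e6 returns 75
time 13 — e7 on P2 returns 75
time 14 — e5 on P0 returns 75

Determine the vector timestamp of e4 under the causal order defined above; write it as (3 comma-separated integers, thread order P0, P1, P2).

(2, 0, 2)

e1 (invocation 1): nothing precedes it; P2's component alone gives (0, 0, 1)
e3 (invocation 4): nothing precedes it; P0's component alone gives (1, 0, 0)
from VC(e1)=(0, 0, 1), e2 (invoked 3) maxes components and bumps P2 → (0, 0, 2)
from VC(e2)=(0, 0, 2), e7 (invoked 11) maxes components and bumps P2 → (0, 0, 3)
from VC(e2)=(0, 0, 2), e6 (invoked 10) maxes components and bumps P1 → (0, 1, 2)
from VC(e2)=(0, 0, 2), VC(e3)=(1, 0, 0), e4 (invoked 7) maxes components and bumps P0 → (2, 0, 2)
from VC(e2)=(0, 0, 2), VC(e4)=(2, 0, 2), e5 (invoked 9) maxes components and bumps P0 → (3, 0, 2)
target: VC(e4) = (2, 0, 2)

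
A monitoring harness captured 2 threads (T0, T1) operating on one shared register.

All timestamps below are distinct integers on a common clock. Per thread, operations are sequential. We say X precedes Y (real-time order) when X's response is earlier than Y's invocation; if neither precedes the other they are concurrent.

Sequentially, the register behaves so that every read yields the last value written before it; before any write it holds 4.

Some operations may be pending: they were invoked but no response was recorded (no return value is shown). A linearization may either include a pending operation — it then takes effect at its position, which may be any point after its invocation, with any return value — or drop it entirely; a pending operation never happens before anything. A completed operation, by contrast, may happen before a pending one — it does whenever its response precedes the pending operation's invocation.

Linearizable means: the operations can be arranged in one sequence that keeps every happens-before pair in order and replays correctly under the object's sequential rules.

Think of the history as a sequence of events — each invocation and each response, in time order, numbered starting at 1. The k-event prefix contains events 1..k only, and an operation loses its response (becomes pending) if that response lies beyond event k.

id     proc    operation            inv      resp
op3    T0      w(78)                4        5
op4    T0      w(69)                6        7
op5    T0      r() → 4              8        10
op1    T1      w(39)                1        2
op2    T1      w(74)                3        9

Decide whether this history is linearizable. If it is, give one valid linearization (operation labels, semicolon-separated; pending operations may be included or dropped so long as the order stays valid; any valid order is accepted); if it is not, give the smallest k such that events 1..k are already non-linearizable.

not linearizable — minimal violating prefix: 10 events

prefix check: 1..9 passes, 1..10 fails once op5's time-10 response joins
checked exhaustively: 4 real-time-consistent orders of 5 completed operations, zero legal register replays
sample order op1, op2, op3, op4, op5 stalls at step 5 — op5 r() → 4 has no legal effect
sample order op1, op3, op2, op4, op5 stalls at step 5 — op5 r() → 4 has no legal effect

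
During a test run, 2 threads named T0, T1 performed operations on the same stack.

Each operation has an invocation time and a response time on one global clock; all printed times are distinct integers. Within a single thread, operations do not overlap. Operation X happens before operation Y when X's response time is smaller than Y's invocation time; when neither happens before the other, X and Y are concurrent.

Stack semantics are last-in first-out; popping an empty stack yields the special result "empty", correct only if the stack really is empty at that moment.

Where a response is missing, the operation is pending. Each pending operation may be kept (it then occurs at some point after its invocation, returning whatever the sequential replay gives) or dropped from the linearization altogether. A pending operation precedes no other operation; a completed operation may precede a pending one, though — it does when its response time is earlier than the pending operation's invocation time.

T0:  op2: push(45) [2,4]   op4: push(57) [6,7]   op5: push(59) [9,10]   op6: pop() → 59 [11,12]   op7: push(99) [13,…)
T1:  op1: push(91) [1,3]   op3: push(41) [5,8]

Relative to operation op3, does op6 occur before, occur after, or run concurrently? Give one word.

op6 spans [11,12], op3 spans [5,8]
resp(op3)=8 < inv(op6)=11

after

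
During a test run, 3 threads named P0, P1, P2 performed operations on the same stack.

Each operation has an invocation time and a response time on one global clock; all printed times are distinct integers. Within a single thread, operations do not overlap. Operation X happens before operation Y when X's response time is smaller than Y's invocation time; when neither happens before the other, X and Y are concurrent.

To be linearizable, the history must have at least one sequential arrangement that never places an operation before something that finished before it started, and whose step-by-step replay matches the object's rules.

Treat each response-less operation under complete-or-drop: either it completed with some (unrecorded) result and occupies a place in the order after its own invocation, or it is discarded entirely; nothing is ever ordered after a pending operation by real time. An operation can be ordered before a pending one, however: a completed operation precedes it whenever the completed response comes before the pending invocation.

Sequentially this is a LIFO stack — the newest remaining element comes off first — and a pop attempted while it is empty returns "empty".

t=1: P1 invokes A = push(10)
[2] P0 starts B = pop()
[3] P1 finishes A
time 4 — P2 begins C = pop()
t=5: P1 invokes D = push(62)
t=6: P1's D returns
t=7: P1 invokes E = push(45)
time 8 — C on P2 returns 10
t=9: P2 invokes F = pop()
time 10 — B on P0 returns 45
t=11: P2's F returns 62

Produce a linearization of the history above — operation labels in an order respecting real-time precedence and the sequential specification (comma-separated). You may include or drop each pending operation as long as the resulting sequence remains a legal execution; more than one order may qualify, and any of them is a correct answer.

step 1: A push(10) — stack <10>
step 2: C pop() → 10 — stack <>
step 3: D push(62) — stack <62>
step 4: E push(45) (pending, included) — stack <62,45>
step 5: B pop() → 45 — stack <62>
step 6: F pop() → 62 — stack <>

A, C, D, E, B, F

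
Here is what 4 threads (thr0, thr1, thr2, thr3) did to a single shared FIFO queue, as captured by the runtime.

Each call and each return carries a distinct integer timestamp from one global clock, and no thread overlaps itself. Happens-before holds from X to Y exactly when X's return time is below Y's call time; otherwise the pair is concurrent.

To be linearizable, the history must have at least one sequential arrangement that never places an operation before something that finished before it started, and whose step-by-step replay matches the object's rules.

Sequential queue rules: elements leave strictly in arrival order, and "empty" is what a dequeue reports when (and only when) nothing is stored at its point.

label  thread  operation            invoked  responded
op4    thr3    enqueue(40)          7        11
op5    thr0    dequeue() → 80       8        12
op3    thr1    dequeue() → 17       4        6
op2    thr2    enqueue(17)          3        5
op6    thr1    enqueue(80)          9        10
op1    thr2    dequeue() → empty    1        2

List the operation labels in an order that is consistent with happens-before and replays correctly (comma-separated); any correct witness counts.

1. op1 dequeue() → empty, leaving queue <>
2. op2 enqueue(17), leaving queue <17>
3. op3 dequeue() → 17, leaving queue <>
4. op6 enqueue(80), leaving queue <80>
5. op4 enqueue(40), leaving queue <80,40>
6. op5 dequeue() → 80, leaving queue <40>

op1, op2, op3, op6, op4, op5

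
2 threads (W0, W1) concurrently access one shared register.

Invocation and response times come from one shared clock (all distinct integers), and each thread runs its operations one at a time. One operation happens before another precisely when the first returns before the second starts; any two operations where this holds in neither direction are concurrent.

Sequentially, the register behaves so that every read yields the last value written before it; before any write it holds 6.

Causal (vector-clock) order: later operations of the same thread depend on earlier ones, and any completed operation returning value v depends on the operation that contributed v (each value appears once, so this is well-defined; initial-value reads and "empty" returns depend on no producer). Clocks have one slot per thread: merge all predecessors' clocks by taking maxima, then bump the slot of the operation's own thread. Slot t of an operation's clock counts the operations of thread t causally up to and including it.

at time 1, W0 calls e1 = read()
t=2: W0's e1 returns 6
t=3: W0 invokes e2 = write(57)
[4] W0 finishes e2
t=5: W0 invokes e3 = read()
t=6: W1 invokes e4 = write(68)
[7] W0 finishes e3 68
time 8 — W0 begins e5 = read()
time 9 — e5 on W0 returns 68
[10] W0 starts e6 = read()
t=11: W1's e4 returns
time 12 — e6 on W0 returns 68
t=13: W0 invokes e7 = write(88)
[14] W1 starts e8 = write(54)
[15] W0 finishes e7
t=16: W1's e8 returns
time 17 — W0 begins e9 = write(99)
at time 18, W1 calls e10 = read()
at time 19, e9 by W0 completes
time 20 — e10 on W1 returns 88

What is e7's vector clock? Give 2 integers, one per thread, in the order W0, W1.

e4, invoked 6, has no incoming edges; only W1's bump applies → (0, 1)
e1, invoked 1, has no incoming edges; only W0's bump applies → (1, 0)
invoked at 14, e8 merges VC(e4)=(0, 1) and bumps W1's slot → (0, 2)
invoked at 3, e2 merges VC(e1)=(1, 0) and bumps W0's slot → (2, 0)
invoked at 5, e3 merges VC(e2)=(2, 0), VC(e4)=(0, 1) and bumps W0's slot → (3, 1)
invoked at 8, e5 merges VC(e3)=(3, 1), VC(e4)=(0, 1) and bumps W0's slot → (4, 1)
invoked at 10, e6 merges VC(e4)=(0, 1), VC(e5)=(4, 1) and bumps W0's slot → (5, 1)
invoked at 13, e7 merges VC(e6)=(5, 1) and bumps W0's slot → (6, 1)
invoked at 17, e9 merges VC(e7)=(6, 1) and bumps W0's slot → (7, 1)
invoked at 18, e10 merges VC(e7)=(6, 1), VC(e8)=(0, 2) and bumps W1's slot → (6, 3)
target: VC(e7) = (6, 1)

(6, 1)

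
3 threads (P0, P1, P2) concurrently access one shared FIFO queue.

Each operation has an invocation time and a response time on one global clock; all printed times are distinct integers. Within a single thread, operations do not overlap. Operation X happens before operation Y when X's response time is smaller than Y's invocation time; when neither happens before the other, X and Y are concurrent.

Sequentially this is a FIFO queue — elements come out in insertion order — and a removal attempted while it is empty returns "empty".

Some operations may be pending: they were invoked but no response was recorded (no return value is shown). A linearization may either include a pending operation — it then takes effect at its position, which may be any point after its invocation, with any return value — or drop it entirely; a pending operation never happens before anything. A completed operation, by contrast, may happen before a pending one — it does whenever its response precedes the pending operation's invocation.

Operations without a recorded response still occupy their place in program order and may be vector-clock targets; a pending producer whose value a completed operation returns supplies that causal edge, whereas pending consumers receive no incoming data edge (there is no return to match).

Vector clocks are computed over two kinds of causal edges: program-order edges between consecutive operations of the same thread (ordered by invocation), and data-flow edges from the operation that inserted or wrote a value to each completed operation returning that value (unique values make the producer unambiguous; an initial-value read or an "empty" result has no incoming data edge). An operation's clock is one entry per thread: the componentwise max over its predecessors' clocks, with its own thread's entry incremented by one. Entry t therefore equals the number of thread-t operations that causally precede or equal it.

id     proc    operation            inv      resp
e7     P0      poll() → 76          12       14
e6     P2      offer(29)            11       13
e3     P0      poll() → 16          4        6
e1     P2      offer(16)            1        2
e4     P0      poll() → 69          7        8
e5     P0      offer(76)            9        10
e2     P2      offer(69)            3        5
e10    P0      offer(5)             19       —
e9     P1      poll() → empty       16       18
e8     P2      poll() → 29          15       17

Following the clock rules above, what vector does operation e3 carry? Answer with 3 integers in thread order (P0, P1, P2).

(1, 0, 1)

no predecessors for e1 (invoked 1): P2 increments from zero → (0, 0, 1)
no predecessors for e9 (invoked 16): P1 increments from zero → (0, 1, 0)
e2 (invocation 3): componentwise max over VC(e1)=(0, 0, 1), +1 at P2, giving (0, 0, 2)
e3 (invocation 4): componentwise max over VC(e1)=(0, 0, 1), +1 at P0, giving (1, 0, 1)
e6 (invocation 11): componentwise max over VC(e2)=(0, 0, 2), +1 at P2, giving (0, 0, 3)
e8 (invocation 15): componentwise max over VC(e6)=(0, 0, 3), +1 at P2, giving (0, 0, 4)
e4 (invocation 7): componentwise max over VC(e2)=(0, 0, 2), VC(e3)=(1, 0, 1), +1 at P0, giving (2, 0, 2)
e5 (invocation 9): componentwise max over VC(e4)=(2, 0, 2), +1 at P0, giving (3, 0, 2)
e7 (invocation 12): componentwise max over VC(e5)=(3, 0, 2), +1 at P0, giving (4, 0, 2)
e10 (invocation 19): componentwise max over VC(e7)=(4, 0, 2), +1 at P0, giving (5, 0, 2)
target: VC(e3) = (1, 0, 1)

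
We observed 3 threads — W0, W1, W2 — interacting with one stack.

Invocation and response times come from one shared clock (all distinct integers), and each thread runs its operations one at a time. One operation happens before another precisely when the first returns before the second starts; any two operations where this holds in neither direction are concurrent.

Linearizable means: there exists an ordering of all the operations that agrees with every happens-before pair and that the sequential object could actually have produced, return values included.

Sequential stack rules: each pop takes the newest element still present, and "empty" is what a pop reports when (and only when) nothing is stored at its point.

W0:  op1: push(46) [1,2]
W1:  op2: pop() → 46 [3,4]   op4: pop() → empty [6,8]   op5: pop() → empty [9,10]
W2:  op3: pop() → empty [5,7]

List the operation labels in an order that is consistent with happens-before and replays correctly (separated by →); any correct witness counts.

op1 → op2 → op3 → op4 → op5

step 1: op1 push(46) — stack <46>
step 2: op2 pop() → 46 — stack <>
step 3: op3 pop() → empty — stack <>
step 4: op4 pop() → empty — stack <>
step 5: op5 pop() → empty — stack <>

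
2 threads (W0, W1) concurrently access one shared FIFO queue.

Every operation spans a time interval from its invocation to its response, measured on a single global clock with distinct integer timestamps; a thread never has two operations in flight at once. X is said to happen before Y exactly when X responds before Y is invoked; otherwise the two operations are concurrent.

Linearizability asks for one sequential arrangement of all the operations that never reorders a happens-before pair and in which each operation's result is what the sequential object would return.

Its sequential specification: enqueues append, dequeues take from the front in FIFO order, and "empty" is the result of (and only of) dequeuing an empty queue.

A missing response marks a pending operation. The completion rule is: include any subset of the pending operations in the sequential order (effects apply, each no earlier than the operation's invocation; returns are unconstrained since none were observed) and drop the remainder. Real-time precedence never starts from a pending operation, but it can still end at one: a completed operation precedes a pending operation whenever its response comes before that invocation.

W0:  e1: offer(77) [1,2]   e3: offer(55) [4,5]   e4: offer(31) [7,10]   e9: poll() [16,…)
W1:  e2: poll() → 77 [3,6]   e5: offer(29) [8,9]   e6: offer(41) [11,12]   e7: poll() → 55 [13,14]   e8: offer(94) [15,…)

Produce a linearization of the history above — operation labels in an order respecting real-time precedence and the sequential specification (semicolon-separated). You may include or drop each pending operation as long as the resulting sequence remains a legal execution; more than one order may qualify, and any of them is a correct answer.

after step 1 (e1 offer(77)): queue <77>
after step 2 (e2 poll() → 77): queue <>
after step 3 (e3 offer(55)): queue <55>
after step 4 (e4 offer(31)): queue <55,31>
after step 5 (e5 offer(29)): queue <55,31,29>
after step 6 (e6 offer(41)): queue <55,31,29,41>
after step 7 (e7 poll() → 55): queue <31,29,41>

e1; e2; e3; e4; e5; e6; e7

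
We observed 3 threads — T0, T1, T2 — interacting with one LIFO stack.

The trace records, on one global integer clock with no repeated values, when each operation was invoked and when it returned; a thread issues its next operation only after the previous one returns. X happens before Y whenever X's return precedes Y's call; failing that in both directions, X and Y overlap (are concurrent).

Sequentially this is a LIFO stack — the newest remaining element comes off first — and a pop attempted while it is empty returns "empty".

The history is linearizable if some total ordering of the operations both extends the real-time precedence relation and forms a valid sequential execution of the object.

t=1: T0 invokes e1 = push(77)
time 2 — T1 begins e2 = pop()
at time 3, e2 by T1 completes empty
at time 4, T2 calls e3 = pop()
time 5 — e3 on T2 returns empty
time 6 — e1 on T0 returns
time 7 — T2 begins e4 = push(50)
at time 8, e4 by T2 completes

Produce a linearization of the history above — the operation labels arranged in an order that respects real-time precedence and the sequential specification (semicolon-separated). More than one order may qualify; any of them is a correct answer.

e2; e3; e1; e4

1. e2 pop() → empty, leaving stack <>
2. e3 pop() → empty, leaving stack <>
3. e1 push(77), leaving stack <77>
4. e4 push(50), leaving stack <77,50>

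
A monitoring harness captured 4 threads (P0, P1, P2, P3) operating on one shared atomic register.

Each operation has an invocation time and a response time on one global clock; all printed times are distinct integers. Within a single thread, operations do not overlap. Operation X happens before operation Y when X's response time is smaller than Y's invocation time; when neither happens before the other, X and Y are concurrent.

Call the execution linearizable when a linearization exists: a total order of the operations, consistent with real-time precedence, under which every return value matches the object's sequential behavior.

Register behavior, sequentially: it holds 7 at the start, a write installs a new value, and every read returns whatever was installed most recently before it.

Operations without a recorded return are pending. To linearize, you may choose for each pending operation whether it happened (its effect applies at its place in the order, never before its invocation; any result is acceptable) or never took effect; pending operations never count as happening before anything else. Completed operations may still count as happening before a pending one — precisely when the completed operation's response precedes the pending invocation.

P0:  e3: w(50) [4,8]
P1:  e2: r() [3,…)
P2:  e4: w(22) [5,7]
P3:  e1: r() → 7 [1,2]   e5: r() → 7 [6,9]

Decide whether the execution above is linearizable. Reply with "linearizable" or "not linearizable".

linearizable

a witness: e1, e2, e5, e3, e4
1. e1 r() → 7, leaving value 7
2. e2 r() (pending, included), leaving value 7
3. e5 r() → 7, leaving value 7
4. e3 w(50), leaving value 50
5. e4 w(22), leaving value 22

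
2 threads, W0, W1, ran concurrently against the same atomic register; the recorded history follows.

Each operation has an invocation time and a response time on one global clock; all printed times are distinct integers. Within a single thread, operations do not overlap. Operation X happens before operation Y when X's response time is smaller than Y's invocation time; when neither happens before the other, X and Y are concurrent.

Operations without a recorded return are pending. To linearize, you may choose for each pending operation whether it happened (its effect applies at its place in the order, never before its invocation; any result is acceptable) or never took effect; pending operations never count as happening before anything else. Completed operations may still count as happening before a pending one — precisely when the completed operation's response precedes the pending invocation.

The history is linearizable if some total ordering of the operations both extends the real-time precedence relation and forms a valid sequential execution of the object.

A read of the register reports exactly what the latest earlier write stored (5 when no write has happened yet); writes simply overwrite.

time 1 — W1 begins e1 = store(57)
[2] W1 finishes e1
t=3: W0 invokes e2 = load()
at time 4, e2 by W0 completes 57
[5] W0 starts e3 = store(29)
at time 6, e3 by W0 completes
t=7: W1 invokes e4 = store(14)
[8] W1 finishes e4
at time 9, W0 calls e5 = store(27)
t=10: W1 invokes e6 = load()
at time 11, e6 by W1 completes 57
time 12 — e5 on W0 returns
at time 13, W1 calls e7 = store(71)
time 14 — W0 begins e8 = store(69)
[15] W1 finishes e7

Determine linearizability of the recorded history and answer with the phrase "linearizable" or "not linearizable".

not linearizable

events 1..10 are fine; event 11 — the response of e6 at time 11 — makes the prefix non-linearizable
the sole real-time-consistent order of 5 completed operations fails the atomic register replay
include/drop combinations of the 1 pending operation (e5) were all tried; none helps
e.g. e1, e2, e3, e4, e6 (pending dropped): illegal at step 5, since e6 load() → 57 cannot apply there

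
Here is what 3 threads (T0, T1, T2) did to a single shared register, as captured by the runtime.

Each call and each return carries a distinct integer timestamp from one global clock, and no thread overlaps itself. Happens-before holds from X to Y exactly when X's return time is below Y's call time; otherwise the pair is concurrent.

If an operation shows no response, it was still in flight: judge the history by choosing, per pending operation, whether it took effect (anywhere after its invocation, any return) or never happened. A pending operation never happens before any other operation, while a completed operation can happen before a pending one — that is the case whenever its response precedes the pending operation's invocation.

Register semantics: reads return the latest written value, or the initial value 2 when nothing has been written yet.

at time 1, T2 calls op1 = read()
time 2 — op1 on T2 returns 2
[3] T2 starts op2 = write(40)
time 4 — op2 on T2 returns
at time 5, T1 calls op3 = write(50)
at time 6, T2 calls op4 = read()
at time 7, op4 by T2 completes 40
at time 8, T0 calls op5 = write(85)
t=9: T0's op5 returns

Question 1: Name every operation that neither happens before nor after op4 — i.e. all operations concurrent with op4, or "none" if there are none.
Answer: op3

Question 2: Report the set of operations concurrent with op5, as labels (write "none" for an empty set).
Answer: op3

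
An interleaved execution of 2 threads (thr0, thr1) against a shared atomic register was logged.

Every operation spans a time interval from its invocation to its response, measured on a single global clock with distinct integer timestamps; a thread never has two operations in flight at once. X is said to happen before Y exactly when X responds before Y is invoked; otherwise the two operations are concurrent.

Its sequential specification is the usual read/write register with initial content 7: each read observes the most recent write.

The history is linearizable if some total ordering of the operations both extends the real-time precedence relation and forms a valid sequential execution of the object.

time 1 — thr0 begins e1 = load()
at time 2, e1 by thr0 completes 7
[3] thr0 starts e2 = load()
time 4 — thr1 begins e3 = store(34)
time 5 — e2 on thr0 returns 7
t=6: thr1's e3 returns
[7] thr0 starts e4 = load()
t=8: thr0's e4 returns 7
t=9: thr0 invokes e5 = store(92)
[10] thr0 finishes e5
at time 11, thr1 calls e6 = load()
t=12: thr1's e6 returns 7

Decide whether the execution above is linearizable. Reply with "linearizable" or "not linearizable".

not linearizable

already the first 8 events (up to e4's response at time 8) admit no linearization; the first 7 still do
2 orders of the 4 completed atomic register ops respect real time; none is legal
for example e1, e2, e3, e4 fails at step 4: e4 load() → 7 is not legal there
for example e1, e3, e2, e4 fails at step 3: e2 load() → 7 is not legal there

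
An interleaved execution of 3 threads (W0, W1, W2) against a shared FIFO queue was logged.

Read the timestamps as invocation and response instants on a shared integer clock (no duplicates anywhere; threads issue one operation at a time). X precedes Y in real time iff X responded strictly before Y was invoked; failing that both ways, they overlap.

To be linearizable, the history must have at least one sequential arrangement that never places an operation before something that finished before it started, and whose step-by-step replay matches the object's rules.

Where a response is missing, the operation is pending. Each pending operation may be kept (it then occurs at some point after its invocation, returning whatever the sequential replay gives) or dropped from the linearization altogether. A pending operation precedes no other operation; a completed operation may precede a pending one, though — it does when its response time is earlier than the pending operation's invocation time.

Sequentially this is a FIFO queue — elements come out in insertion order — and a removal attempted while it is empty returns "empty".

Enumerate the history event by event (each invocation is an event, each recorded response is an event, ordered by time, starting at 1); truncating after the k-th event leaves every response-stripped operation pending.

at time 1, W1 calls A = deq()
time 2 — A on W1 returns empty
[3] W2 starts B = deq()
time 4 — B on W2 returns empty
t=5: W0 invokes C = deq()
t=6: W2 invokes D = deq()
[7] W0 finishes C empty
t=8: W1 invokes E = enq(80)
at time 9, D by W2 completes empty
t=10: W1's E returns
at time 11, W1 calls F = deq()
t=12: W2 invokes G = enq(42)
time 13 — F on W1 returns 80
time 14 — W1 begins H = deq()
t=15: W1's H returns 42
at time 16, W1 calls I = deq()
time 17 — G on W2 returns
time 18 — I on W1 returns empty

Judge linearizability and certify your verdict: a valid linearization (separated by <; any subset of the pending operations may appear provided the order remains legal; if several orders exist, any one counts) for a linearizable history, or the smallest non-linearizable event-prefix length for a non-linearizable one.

linearizable — witness: A < B < C < D < E < F < G < H < I

1. A deq() → empty, leaving queue <>
2. B deq() → empty, leaving queue <>
3. C deq() → empty, leaving queue <>
4. D deq() → empty, leaving queue <>
5. E enq(80), leaving queue <80>
6. F deq() → 80, leaving queue <>
7. G enq(42), leaving queue <42>
8. H deq() → 42, leaving queue <>
9. I deq() → empty, leaving queue <>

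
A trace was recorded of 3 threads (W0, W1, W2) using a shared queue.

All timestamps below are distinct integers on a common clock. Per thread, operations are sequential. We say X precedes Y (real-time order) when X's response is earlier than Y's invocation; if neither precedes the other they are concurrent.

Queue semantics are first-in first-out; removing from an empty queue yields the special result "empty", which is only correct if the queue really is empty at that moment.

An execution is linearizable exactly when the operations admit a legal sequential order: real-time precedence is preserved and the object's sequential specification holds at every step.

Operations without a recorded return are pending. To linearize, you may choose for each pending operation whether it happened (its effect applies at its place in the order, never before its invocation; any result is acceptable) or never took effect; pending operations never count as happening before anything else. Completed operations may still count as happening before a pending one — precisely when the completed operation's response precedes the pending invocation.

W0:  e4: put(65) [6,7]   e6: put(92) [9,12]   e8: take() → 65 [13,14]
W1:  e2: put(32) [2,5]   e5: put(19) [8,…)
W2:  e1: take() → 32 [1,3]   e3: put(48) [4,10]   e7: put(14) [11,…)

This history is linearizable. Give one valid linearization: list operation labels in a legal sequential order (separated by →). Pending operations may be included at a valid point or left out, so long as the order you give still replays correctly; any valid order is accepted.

e2 → e1 → e4 → e3 → e5 → e6 → e7 → e8

step 1: e2 put(32) — queue <32>
step 2: e1 take() → 32 — queue <>
step 3: e4 put(65) — queue <65>
step 4: e3 put(48) — queue <65,48>
step 5: e5 put(19) (pending, included) — queue <65,48,19>
step 6: e6 put(92) — queue <65,48,19,92>
step 7: e7 put(14) (pending, included) — queue <65,48,19,92,14>
step 8: e8 take() → 65 — queue <48,19,92,14>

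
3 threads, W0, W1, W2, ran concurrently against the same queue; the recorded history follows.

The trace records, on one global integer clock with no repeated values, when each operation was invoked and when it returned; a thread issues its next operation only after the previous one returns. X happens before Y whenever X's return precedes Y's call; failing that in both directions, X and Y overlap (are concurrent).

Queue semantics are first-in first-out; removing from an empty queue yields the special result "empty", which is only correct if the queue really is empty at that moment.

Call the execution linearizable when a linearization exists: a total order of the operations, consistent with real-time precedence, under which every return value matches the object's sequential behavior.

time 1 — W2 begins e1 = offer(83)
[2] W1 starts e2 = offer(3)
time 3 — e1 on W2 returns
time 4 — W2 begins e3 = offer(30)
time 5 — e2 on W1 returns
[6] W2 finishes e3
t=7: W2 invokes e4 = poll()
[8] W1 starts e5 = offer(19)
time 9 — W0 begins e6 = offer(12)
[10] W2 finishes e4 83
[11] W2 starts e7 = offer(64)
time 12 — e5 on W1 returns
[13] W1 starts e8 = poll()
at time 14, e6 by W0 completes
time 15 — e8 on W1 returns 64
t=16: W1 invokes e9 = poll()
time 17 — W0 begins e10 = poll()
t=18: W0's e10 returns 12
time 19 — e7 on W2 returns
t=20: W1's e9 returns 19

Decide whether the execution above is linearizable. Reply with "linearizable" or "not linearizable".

through event 14 a valid linearization exists; event 15 (e8 responding at time 15) ends that
real-time-consistent orders of the 7 completed operations: 24 — all fail the queue replay
completion choices over the 1 pending operation (e7) were checked; none helps
e.g. e1, e2, e3, e4, e5, e6, e8 (pending dropped): illegal at step 7, since e8 poll() → 64 cannot apply there
e.g. e1, e2, e3, e4, e5, e8, e6 (pending dropped): illegal at step 6, since e8 poll() → 64 cannot apply there

not linearizable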